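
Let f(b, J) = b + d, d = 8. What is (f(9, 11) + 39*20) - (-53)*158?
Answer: 9171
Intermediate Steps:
f(b, J) = 8 + b (f(b, J) = b + 8 = 8 + b)
(f(9, 11) + 39*20) - (-53)*158 = ((8 + 9) + 39*20) - (-53)*158 = (17 + 780) - 1*(-8374) = 797 + 8374 = 9171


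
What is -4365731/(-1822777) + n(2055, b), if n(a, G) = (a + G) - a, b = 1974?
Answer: 3602527529/1822777 ≈ 1976.4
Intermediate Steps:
n(a, G) = G (n(a, G) = (G + a) - a = G)
-4365731/(-1822777) + n(2055, b) = -4365731/(-1822777) + 1974 = -4365731*(-1/1822777) + 1974 = 4365731/1822777 + 1974 = 3602527529/1822777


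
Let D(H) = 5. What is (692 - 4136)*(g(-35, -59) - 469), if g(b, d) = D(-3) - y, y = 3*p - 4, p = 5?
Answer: 1635900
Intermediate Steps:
y = 11 (y = 3*5 - 4 = 15 - 4 = 11)
g(b, d) = -6 (g(b, d) = 5 - 1*11 = 5 - 11 = -6)
(692 - 4136)*(g(-35, -59) - 469) = (692 - 4136)*(-6 - 469) = -3444*(-475) = 1635900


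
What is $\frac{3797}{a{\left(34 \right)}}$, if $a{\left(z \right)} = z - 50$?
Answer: $- \frac{3797}{16} \approx -237.31$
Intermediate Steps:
$a{\left(z \right)} = -50 + z$
$\frac{3797}{a{\left(34 \right)}} = \frac{3797}{-50 + 34} = \frac{3797}{-16} = 3797 \left(- \frac{1}{16}\right) = - \frac{3797}{16}$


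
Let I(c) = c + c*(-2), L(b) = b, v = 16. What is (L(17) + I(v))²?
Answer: 1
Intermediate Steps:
I(c) = -c (I(c) = c - 2*c = -c)
(L(17) + I(v))² = (17 - 1*16)² = (17 - 16)² = 1² = 1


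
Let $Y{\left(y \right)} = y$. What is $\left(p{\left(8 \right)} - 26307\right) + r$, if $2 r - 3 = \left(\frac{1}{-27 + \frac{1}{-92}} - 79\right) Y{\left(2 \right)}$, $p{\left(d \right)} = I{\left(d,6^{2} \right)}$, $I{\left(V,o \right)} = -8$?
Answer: $- \frac{131170909}{4970} \approx -26393.0$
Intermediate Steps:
$p{\left(d \right)} = -8$
$r = - \frac{385359}{4970}$ ($r = \frac{3}{2} + \frac{\left(\frac{1}{-27 + \frac{1}{-92}} - 79\right) 2}{2} = \frac{3}{2} + \frac{\left(\frac{1}{-27 - \frac{1}{92}} - 79\right) 2}{2} = \frac{3}{2} + \frac{\left(\frac{1}{- \frac{2485}{92}} - 79\right) 2}{2} = \frac{3}{2} + \frac{\left(- \frac{92}{2485} - 79\right) 2}{2} = \frac{3}{2} + \frac{\left(- \frac{196407}{2485}\right) 2}{2} = \frac{3}{2} + \frac{1}{2} \left(- \frac{392814}{2485}\right) = \frac{3}{2} - \frac{196407}{2485} = - \frac{385359}{4970} \approx -77.537$)
$\left(p{\left(8 \right)} - 26307\right) + r = \left(-8 - 26307\right) - \frac{385359}{4970} = -26315 - \frac{385359}{4970} = - \frac{131170909}{4970}$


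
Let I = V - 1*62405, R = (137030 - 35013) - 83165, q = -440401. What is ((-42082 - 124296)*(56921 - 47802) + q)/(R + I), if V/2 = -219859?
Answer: 1517641383/483271 ≈ 3140.4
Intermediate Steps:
V = -439718 (V = 2*(-219859) = -439718)
R = 18852 (R = 102017 - 83165 = 18852)
I = -502123 (I = -439718 - 1*62405 = -439718 - 62405 = -502123)
((-42082 - 124296)*(56921 - 47802) + q)/(R + I) = ((-42082 - 124296)*(56921 - 47802) - 440401)/(18852 - 502123) = (-166378*9119 - 440401)/(-483271) = (-1517200982 - 440401)*(-1/483271) = -1517641383*(-1/483271) = 1517641383/483271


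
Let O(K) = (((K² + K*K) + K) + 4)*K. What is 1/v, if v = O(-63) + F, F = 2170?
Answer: -1/494207 ≈ -2.0234e-6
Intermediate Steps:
O(K) = K*(4 + K + 2*K²) (O(K) = (((K² + K²) + K) + 4)*K = ((2*K² + K) + 4)*K = ((K + 2*K²) + 4)*K = (4 + K + 2*K²)*K = K*(4 + K + 2*K²))
v = -494207 (v = -63*(4 - 63 + 2*(-63)²) + 2170 = -63*(4 - 63 + 2*3969) + 2170 = -63*(4 - 63 + 7938) + 2170 = -63*7879 + 2170 = -496377 + 2170 = -494207)
1/v = 1/(-494207) = -1/494207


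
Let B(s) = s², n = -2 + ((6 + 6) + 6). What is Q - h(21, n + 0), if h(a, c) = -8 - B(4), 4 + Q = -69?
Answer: -49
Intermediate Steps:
Q = -73 (Q = -4 - 69 = -73)
n = 16 (n = -2 + (12 + 6) = -2 + 18 = 16)
h(a, c) = -24 (h(a, c) = -8 - 1*4² = -8 - 1*16 = -8 - 16 = -24)
Q - h(21, n + 0) = -73 - 1*(-24) = -73 + 24 = -49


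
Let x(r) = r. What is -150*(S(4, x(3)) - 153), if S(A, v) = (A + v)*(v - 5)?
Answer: 25050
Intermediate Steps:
S(A, v) = (-5 + v)*(A + v) (S(A, v) = (A + v)*(-5 + v) = (-5 + v)*(A + v))
-150*(S(4, x(3)) - 153) = -150*((3**2 - 5*4 - 5*3 + 4*3) - 153) = -150*((9 - 20 - 15 + 12) - 153) = -150*(-14 - 153) = -150*(-167) = 25050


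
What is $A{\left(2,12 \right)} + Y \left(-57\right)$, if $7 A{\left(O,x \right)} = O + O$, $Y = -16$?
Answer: $\frac{6388}{7} \approx 912.57$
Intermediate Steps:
$A{\left(O,x \right)} = \frac{2 O}{7}$ ($A{\left(O,x \right)} = \frac{O + O}{7} = \frac{2 O}{7}$)
$A{\left(2,12 \right)} + Y \left(-57\right) = \frac{2}{7} \cdot 2 - -912 = \frac{4}{7} + 912 = \frac{6388}{7}$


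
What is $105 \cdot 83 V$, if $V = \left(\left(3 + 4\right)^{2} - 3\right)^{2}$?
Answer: $18440940$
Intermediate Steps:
$V = 2116$ ($V = \left(7^{2} - 3\right)^{2} = \left(49 - 3\right)^{2} = 46^{2} = 2116$)
$105 \cdot 83 V = 105 \cdot 83 \cdot 2116 = 105 \cdot 175628 = 18440940$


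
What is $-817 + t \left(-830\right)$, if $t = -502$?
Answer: $415843$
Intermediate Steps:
$-817 + t \left(-830\right) = -817 - -416660 = -817 + 416660 = 415843$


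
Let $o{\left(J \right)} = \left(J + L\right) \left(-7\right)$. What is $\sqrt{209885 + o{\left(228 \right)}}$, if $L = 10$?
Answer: $\sqrt{208219} \approx 456.31$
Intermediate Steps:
$o{\left(J \right)} = -70 - 7 J$ ($o{\left(J \right)} = \left(J + 10\right) \left(-7\right) = \left(10 + J\right) \left(-7\right) = -70 - 7 J$)
$\sqrt{209885 + o{\left(228 \right)}} = \sqrt{209885 - 1666} = \sqrt{208219}$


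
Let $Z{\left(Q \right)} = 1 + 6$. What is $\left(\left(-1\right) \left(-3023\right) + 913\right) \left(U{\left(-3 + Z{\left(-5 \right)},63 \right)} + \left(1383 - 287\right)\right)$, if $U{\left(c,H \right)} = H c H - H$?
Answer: $66553824$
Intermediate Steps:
$Z{\left(Q \right)} = 7$
$U{\left(c,H \right)} = - H + c H^{2}$ ($U{\left(c,H \right)} = c H^{2} - H = - H + c H^{2}$)
$\left(\left(-1\right) \left(-3023\right) + 913\right) \left(U{\left(-3 + Z{\left(-5 \right)},63 \right)} + \left(1383 - 287\right)\right) = \left(\left(-1\right) \left(-3023\right) + 913\right) \left(63 \left(-1 + 63 \left(-3 + 7\right)\right) + \left(1383 - 287\right)\right) = \left(3023 + 913\right) \left(63 \left(-1 + 63 \cdot 4\right) + 1096\right) = 3936 \left(63 \left(-1 + 252\right) + 1096\right) = 3936 \left(63 \cdot 251 + 1096\right) = 3936 \left(15813 + 1096\right) = 3936 \cdot 16909 = 66553824$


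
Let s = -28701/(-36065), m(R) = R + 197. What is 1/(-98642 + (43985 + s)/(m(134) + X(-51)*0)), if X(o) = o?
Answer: -11937515/1175954006904 ≈ -1.0151e-5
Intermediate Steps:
m(R) = 197 + R
s = 28701/36065 (s = -28701*(-1/36065) = 28701/36065 ≈ 0.79581)
1/(-98642 + (43985 + s)/(m(134) + X(-51)*0)) = 1/(-98642 + (43985 + 28701/36065)/((197 + 134) - 51*0)) = 1/(-98642 + 1586347726/(36065*(331 + 0))) = 1/(-98642 + (1586347726/36065)/331) = 1/(-98642 + (1586347726/36065)*(1/331)) = 1/(-98642 + 1586347726/11937515) = 1/(-1175954006904/11937515) = -11937515/1175954006904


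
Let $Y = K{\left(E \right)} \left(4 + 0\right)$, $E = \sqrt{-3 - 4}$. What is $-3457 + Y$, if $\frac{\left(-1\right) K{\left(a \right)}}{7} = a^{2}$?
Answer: $-3261$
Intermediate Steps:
$E = i \sqrt{7}$ ($E = \sqrt{-7} = i \sqrt{7} \approx 2.6458 i$)
$K{\left(a \right)} = - 7 a^{2}$
$Y = 196$ ($Y = - 7 \left(i \sqrt{7}\right)^{2} \left(4 + 0\right) = \left(-7\right) \left(-7\right) 4 = 49 \cdot 4 = 196$)
$-3457 + Y = -3457 + 196 = -3261$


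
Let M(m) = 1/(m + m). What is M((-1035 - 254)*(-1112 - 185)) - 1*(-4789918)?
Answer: 16015885959389/3343666 ≈ 4.7899e+6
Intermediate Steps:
M(m) = 1/(2*m)
M((-1035 - 254)*(-1112 - 185)) - 1*(-4789918) = 1/(2*(((-1035 - 254)*(-1112 - 185)))) - 1*(-4789918) = 1/(2*((-1289*(-1297)))) + 4789918 = (1/2)/1671833 + 4789918 = (1/2)*(1/1671833) + 4789918 = 1/3343666 + 4789918 = 16015885959389/3343666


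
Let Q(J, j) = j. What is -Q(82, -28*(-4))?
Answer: -112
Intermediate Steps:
-Q(82, -28*(-4)) = -(-28)*(-4) = -1*112 = -112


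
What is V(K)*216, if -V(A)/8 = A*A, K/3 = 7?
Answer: -762048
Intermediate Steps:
K = 21 (K = 3*7 = 21)
V(A) = -8*A² (V(A) = -8*A*A = -8*A²)
V(K)*216 = -8*21²*216 = -8*441*216 = -3528*216 = -762048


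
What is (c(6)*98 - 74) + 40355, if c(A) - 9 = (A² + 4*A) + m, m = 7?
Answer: 47729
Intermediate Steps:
c(A) = 16 + A² + 4*A (c(A) = 9 + ((A² + 4*A) + 7) = 9 + (7 + A² + 4*A) = 16 + A² + 4*A)
(c(6)*98 - 74) + 40355 = ((16 + 6² + 4*6)*98 - 74) + 40355 = ((16 + 36 + 24)*98 - 74) + 40355 = (76*98 - 74) + 40355 = (7448 - 74) + 40355 = 7374 + 40355 = 47729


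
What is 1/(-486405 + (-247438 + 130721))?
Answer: -1/603122 ≈ -1.6580e-6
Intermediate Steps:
1/(-486405 + (-247438 + 130721)) = 1/(-486405 - 116717) = 1/(-603122) = -1/603122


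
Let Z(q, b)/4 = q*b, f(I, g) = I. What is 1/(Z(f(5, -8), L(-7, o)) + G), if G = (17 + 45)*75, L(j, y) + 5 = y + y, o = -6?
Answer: 1/4310 ≈ 0.00023202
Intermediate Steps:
L(j, y) = -5 + 2*y (L(j, y) = -5 + (y + y) = -5 + 2*y)
Z(q, b) = 4*b*q (Z(q, b) = 4*(q*b) = 4*(b*q) = 4*b*q)
G = 4650 (G = 62*75 = 4650)
1/(Z(f(5, -8), L(-7, o)) + G) = 1/(4*(-5 + 2*(-6))*5 + 4650) = 1/(4*(-5 - 12)*5 + 4650) = 1/(4*(-17)*5 + 4650) = 1/(-340 + 4650) = 1/4310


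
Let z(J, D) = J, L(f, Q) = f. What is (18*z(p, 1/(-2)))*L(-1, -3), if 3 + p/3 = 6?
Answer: -162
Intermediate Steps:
p = 9 (p = -9 + 3*6 = -9 + 18 = 9)
(18*z(p, 1/(-2)))*L(-1, -3) = (18*9)*(-1) = 162*(-1) = -162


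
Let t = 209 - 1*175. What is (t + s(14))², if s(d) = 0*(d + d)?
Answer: 1156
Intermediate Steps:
s(d) = 0 (s(d) = 0*(2*d) = 0)
t = 34 (t = 209 - 175 = 34)
(t + s(14))² = (34 + 0)² = 34² = 1156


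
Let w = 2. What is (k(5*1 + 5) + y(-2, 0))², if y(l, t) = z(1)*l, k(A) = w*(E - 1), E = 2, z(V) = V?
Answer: 0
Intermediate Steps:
k(A) = 2 (k(A) = 2*(2 - 1) = 2*1 = 2)
y(l, t) = l (y(l, t) = 1*l = l)
(k(5*1 + 5) + y(-2, 0))² = (2 - 2)² = 0² = 0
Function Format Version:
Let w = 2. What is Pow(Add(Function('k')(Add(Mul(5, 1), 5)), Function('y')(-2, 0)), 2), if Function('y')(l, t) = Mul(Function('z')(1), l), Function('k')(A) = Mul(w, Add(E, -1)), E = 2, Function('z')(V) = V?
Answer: 0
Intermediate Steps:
Function('k')(A) = 2 (Function('k')(A) = Mul(2, Add(2, -1)) = Mul(2, 1) = 2)
Function('y')(l, t) = l (Function('y')(l, t) = Mul(1, l) = l)
Pow(Add(Function('k')(Add(Mul(5, 1), 5)), Function('y')(-2, 0)), 2) = Pow(Add(2, -2), 2) = Pow(0, 2) = 0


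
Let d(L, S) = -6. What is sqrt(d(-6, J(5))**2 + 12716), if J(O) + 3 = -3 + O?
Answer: 4*sqrt(797) ≈ 112.92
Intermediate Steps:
J(O) = -6 + O (J(O) = -3 + (-3 + O) = -6 + O)
sqrt(d(-6, J(5))**2 + 12716) = sqrt((-6)**2 + 12716) = sqrt(36 + 12716) = sqrt(12752) = 4*sqrt(797)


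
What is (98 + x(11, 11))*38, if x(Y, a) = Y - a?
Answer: 3724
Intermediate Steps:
(98 + x(11, 11))*38 = (98 + (11 - 1*11))*38 = (98 + (11 - 11))*38 = (98 + 0)*38 = 98*38 = 3724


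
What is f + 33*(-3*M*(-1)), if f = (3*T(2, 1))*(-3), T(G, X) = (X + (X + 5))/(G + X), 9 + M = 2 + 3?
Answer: -417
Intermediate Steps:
M = -4 (M = -9 + (2 + 3) = -9 + 5 = -4)
T(G, X) = (5 + 2*X)/(G + X) (T(G, X) = (X + (5 + X))/(G + X) = (5 + 2*X)/(G + X))
f = -21 (f = (3*((5 + 2*1)/(2 + 1)))*(-3) = (3*((5 + 2)/3))*(-3) = (3*((⅓)*7))*(-3) = (3*(7/3))*(-3) = 7*(-3) = -21)
f + 33*(-3*M*(-1)) = -21 + 33*(-3*(-4)*(-1)) = -21 + 33*(12*(-1)) = -21 + 33*(-12) = -21 - 396 = -417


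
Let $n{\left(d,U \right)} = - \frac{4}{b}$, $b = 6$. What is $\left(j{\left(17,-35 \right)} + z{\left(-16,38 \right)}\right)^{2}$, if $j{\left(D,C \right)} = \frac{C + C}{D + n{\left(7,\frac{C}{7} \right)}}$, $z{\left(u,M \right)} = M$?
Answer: $\frac{55696}{49} \approx 1136.7$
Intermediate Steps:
$n{\left(d,U \right)} = - \frac{2}{3}$ ($n{\left(d,U \right)} = - \frac{4}{6} = \left(-4\right) \frac{1}{6} = - \frac{2}{3}$)
$j{\left(D,C \right)} = \frac{2 C}{- \frac{2}{3} + D}$ ($j{\left(D,C \right)} = \frac{C + C}{D - \frac{2}{3}} = \frac{2 C}{- \frac{2}{3} + D}$)
$\left(j{\left(17,-35 \right)} + z{\left(-16,38 \right)}\right)^{2} = \left(6 \left(-35\right) \frac{1}{-2 + 3 \cdot 17} + 38\right)^{2} = \left(6 \left(-35\right) \frac{1}{-2 + 51} + 38\right)^{2} = \left(6 \left(-35\right) \frac{1}{49} + 38\right)^{2} = \left(- \frac{30}{7} + 38\right)^{2} = \left(\frac{236}{7}\right)^{2} = \frac{55696}{49}$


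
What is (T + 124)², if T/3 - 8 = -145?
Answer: 82369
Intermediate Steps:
T = -411 (T = 24 + 3*(-145) = 24 - 435 = -411)
(T + 124)² = (-411 + 124)² = (-287)² = 82369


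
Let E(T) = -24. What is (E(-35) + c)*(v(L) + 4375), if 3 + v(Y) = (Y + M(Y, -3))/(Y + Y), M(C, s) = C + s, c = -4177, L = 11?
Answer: -404148803/22 ≈ -1.8370e+7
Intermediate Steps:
v(Y) = -3 + (-3 + 2*Y)/(2*Y) (v(Y) = -3 + (Y + (Y - 3))/(Y + Y) = -3 + (Y + (-3 + Y))/((2*Y)) = -3 + (-3 + 2*Y)*(1/(2*Y)) = -3 + (-3 + 2*Y)/(2*Y))
(E(-35) + c)*(v(L) + 4375) = (-24 - 4177)*((-2 - 3/2/11) + 4375) = -4201*((-2 - 3/2*1/11) + 4375) = -4201*((-2 - 3/22) + 4375) = -4201*(-47/22 + 4375) = -4201*96203/22 = -404148803/22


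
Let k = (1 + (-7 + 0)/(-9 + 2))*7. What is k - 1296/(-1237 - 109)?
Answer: 10070/673 ≈ 14.963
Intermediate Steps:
k = 14 (k = (1 - 7/(-7))*7 = (1 - 7*(-⅐))*7 = (1 + 1)*7 = 2*7 = 14)
k - 1296/(-1237 - 109) = 14 - 1296/(-1237 - 109) = 14 - 1296/(-1346) = 14 - 1/1346*(-1296) = 14 + 648/673 = 10070/673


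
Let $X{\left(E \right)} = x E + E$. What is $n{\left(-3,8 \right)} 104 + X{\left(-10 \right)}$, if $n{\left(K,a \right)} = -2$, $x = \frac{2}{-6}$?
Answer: $- \frac{644}{3} \approx -214.67$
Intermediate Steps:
$x = - \frac{1}{3}$ ($x = 2 \left(- \frac{1}{6}\right) = - \frac{1}{3} \approx -0.33333$)
$X{\left(E \right)} = \frac{2 E}{3}$ ($X{\left(E \right)} = - \frac{E}{3} + E = \frac{2 E}{3}$)
$n{\left(-3,8 \right)} 104 + X{\left(-10 \right)} = \left(-2\right) 104 + \frac{2}{3} \left(-10\right) = -208 - \frac{20}{3} = - \frac{644}{3}$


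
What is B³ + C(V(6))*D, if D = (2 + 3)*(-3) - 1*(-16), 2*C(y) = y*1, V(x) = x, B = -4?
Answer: -61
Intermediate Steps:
C(y) = y/2 (C(y) = (y*1)/2 = y/2)
D = 1 (D = 5*(-3) + 16 = -15 + 16 = 1)
B³ + C(V(6))*D = (-4)³ + ((½)*6)*1 = -64 + 3*1 = -64 + 3 = -61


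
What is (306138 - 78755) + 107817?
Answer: 335200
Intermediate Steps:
(306138 - 78755) + 107817 = 227383 + 107817 = 335200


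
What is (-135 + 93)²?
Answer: 1764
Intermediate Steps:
(-135 + 93)² = (-42)² = 1764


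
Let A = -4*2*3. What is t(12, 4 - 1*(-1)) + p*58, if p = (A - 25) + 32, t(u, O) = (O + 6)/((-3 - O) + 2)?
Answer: -5927/6 ≈ -987.83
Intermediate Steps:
A = -24 (A = -8*3 = -24)
t(u, O) = (6 + O)/(-1 - O)
p = -17 (p = (-24 - 25) + 32 = -49 + 32 = -17)
t(12, 4 - 1*(-1)) + p*58 = (-6 - (4 - 1*(-1)))/(1 + (4 - 1*(-1))) - 17*58 = (-6 - (4 + 1))/(1 + (4 + 1)) - 986 = (-6 - 1*5)/(1 + 5) - 986 = (-6 - 5)/6 - 986 = (⅙)*(-11) - 986 = -11/6 - 986 = -5927/6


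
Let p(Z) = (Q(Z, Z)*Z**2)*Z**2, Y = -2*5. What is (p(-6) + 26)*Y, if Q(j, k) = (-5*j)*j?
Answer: 2332540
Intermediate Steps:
Q(j, k) = -5*j**2
Y = -10
p(Z) = -5*Z**6 (p(Z) = ((-5*Z**2)*Z**2)*Z**2 = (-5*Z**4)*Z**2 = -5*Z**6)
(p(-6) + 26)*Y = (-5*(-6)**6 + 26)*(-10) = (-5*46656 + 26)*(-10) = (-233280 + 26)*(-10) = -233254*(-10) = 2332540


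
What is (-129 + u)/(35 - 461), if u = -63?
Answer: 32/71 ≈ 0.45070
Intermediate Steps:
(-129 + u)/(35 - 461) = (-129 - 63)/(35 - 461) = -192/(-426) = -192*(-1/426) = 32/71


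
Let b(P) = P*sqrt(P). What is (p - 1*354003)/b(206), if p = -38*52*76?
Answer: -504179*sqrt(206)/42436 ≈ -170.52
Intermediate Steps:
b(P) = P**(3/2)
p = -150176 (p = -1976*76 = -150176)
(p - 1*354003)/b(206) = (-150176 - 1*354003)/(206**(3/2)) = (-150176 - 354003)/((206*sqrt(206))) = -504179*sqrt(206)/42436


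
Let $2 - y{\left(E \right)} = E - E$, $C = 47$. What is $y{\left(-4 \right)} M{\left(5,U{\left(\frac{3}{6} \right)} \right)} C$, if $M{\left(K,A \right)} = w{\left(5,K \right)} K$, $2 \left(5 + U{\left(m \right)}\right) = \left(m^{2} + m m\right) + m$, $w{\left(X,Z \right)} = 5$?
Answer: $2350$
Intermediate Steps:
$y{\left(E \right)} = 2$ ($y{\left(E \right)} = 2 - \left(E - E\right) = 2 - 0 = 2 + 0 = 2$)
$U{\left(m \right)} = -5 + m^{2} + \frac{m}{2}$ ($U{\left(m \right)} = -5 + \frac{\left(m^{2} + m m\right) + m}{2} = -5 + \frac{\left(m^{2} + m^{2}\right) + m}{2} = -5 + \frac{2 m^{2} + m}{2} = -5 + \frac{m + 2 m^{2}}{2} = -5 + \left(m^{2} + \frac{m}{2}\right) = -5 + m^{2} + \frac{m}{2}$)
$M{\left(K,A \right)} = 5 K$
$y{\left(-4 \right)} M{\left(5,U{\left(\frac{3}{6} \right)} \right)} C = 2 \cdot 5 \cdot 5 \cdot 47 = 2 \cdot 25 \cdot 47 = 50 \cdot 47 = 2350$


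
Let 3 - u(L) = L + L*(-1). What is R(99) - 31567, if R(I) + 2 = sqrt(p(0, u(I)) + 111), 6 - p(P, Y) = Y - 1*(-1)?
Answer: -31569 + sqrt(113) ≈ -31558.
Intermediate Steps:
u(L) = 3 (u(L) = 3 - (L + L*(-1)) = 3 - (L - L) = 3 - 1*0 = 3 + 0 = 3)
p(P, Y) = 5 - Y (p(P, Y) = 6 - (Y - 1*(-1)) = 6 - (Y + 1) = 6 - (1 + Y) = 6 + (-1 - Y) = 5 - Y)
R(I) = -2 + sqrt(113) (R(I) = -2 + sqrt((5 - 1*3) + 111) = -2 + sqrt((5 - 3) + 111) = -2 + sqrt(2 + 111) = -2 + sqrt(113))
R(99) - 31567 = (-2 + sqrt(113)) - 31567 = -31569 + sqrt(113)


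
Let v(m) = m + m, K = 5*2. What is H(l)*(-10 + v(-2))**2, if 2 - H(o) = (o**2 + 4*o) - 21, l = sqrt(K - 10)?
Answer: 4508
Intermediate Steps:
K = 10
v(m) = 2*m
l = 0 (l = sqrt(10 - 10) = sqrt(0) = 0)
H(o) = 23 - o**2 - 4*o (H(o) = 2 - ((o**2 + 4*o) - 21) = 2 - (-21 + o**2 + 4*o) = 2 + (21 - o**2 - 4*o) = 23 - o**2 - 4*o)
H(l)*(-10 + v(-2))**2 = (23 - 1*0**2 - 4*0)*(-10 + 2*(-2))**2 = (23 - 1*0 + 0)*(-10 - 4)**2 = (23 + 0 + 0)*(-14)**2 = 23*196 = 4508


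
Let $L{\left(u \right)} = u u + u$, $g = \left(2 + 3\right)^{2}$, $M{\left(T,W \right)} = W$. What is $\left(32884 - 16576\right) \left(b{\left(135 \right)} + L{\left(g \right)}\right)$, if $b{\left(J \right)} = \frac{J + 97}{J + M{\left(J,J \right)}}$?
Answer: $\frac{53071064}{5} \approx 1.0614 \cdot 10^{7}$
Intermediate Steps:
$g = 25$ ($g = 5^{2} = 25$)
$L{\left(u \right)} = u + u^{2}$ ($L{\left(u \right)} = u^{2} + u = u + u^{2}$)
$b{\left(J \right)} = \frac{97 + J}{2 J}$ ($b{\left(J \right)} = \frac{J + 97}{J + J} = \frac{97 + J}{2 J}$)
$\left(32884 - 16576\right) \left(b{\left(135 \right)} + L{\left(g \right)}\right) = \left(32884 - 16576\right) \left(\frac{97 + 135}{2 \cdot 135} + 25 \left(1 + 25\right)\right) = 16308 \left(\frac{1}{2} \cdot \frac{1}{135} \cdot 232 + 25 \cdot 26\right) = 16308 \left(\frac{116}{135} + 650\right) = 16308 \cdot \frac{87866}{135} = \frac{53071064}{5}$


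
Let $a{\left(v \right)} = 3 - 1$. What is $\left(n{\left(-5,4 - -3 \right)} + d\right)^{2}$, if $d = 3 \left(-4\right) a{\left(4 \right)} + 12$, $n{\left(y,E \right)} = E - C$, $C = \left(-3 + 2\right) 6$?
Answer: $1$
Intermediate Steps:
$a{\left(v \right)} = 2$ ($a{\left(v \right)} = 3 - 1 = 2$)
$C = -6$ ($C = \left(-1\right) 6 = -6$)
$n{\left(y,E \right)} = 6 + E$ ($n{\left(y,E \right)} = E - -6 = E + 6 = 6 + E$)
$d = -12$ ($d = 3 \left(-4\right) 2 + 12 = \left(-12\right) 2 + 12 = -24 + 12 = -12$)
$\left(n{\left(-5,4 - -3 \right)} + d\right)^{2} = \left(\left(6 + \left(4 - -3\right)\right) - 12\right)^{2} = \left(\left(6 + \left(4 + 3\right)\right) - 12\right)^{2} = \left(\left(6 + 7\right) - 12\right)^{2} = \left(13 - 12\right)^{2} = 1^{2} = 1$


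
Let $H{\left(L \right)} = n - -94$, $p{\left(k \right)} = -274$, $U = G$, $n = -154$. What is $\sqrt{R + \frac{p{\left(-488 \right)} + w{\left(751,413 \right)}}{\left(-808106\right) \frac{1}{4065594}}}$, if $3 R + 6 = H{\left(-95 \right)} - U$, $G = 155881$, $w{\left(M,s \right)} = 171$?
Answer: $\frac{i \sqrt{447442450774698}}{93243} \approx 226.86 i$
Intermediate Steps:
$U = 155881$
$H{\left(L \right)} = -60$ ($H{\left(L \right)} = -154 - -94 = -154 + 94 = -60$)
$R = - \frac{155947}{3}$ ($R = -2 + \frac{-60 - 155881}{3} = -2 + \frac{1}{3} \left(-155941\right) = -2 - \frac{155941}{3} = - \frac{155947}{3} \approx -51982.0$)
$\sqrt{R + \frac{p{\left(-488 \right)} + w{\left(751,413 \right)}}{\left(-808106\right) \frac{1}{4065594}}} = \sqrt{- \frac{155947}{3} + \frac{-274 + 171}{\left(-808106\right) \frac{1}{4065594}}} = \sqrt{- \frac{155947}{3} - \frac{103}{\left(-808106\right) \frac{1}{4065594}}} = \sqrt{- \frac{155947}{3} - \frac{103}{- \frac{31081}{156369}}} = \sqrt{- \frac{155947}{3} - - \frac{16106007}{31081}} = \sqrt{- \frac{155947}{3} + \frac{16106007}{31081}} = \sqrt{- \frac{4798670686}{93243}} = \frac{i \sqrt{447442450774698}}{93243}$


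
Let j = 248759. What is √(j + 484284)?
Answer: √733043 ≈ 856.18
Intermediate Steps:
√(j + 484284) = √(248759 + 484284) = √733043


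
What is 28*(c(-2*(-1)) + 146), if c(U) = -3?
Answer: 4004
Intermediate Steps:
28*(c(-2*(-1)) + 146) = 28*(-3 + 146) = 28*143 = 4004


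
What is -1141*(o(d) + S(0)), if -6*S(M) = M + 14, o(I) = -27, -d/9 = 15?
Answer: 100408/3 ≈ 33469.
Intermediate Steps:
d = -135 (d = -9*15 = -135)
S(M) = -7/3 - M/6 (S(M) = -(M + 14)/6 = -(14 + M)/6 = -7/3 - M/6)
-1141*(o(d) + S(0)) = -1141*(-27 + (-7/3 - 1/6*0)) = -1141*(-27 + (-7/3 + 0)) = -1141*(-27 - 7/3) = -1141*(-88/3) = 100408/3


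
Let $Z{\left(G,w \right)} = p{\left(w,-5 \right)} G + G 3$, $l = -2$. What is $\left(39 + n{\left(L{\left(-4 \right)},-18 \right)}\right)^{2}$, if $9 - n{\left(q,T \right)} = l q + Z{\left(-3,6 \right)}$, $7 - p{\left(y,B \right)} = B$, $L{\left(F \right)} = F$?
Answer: $7225$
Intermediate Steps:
$p{\left(y,B \right)} = 7 - B$
$Z{\left(G,w \right)} = 15 G$ ($Z{\left(G,w \right)} = \left(7 - -5\right) G + G 3 = \left(7 + 5\right) G + 3 G = 12 G + 3 G = 15 G$)
$n{\left(q,T \right)} = 54 + 2 q$ ($n{\left(q,T \right)} = 9 - \left(- 2 q + 15 \left(-3\right)\right) = 9 - \left(- 2 q - 45\right) = 9 - \left(-45 - 2 q\right) = 9 + \left(45 + 2 q\right) = 54 + 2 q$)
$\left(39 + n{\left(L{\left(-4 \right)},-18 \right)}\right)^{2} = \left(39 + \left(54 + 2 \left(-4\right)\right)\right)^{2} = \left(39 + \left(54 - 8\right)\right)^{2} = \left(39 + 46\right)^{2} = 85^{2} = 7225$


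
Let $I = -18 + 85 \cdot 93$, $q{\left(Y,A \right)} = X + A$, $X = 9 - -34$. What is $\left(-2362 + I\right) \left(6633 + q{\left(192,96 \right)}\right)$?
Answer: $37415300$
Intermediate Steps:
$X = 43$ ($X = 9 + 34 = 43$)
$q{\left(Y,A \right)} = 43 + A$
$I = 7887$ ($I = -18 + 7905 = 7887$)
$\left(-2362 + I\right) \left(6633 + q{\left(192,96 \right)}\right) = \left(-2362 + 7887\right) \left(6633 + \left(43 + 96\right)\right) = 5525 \left(6633 + 139\right) = 5525 \cdot 6772 = 37415300$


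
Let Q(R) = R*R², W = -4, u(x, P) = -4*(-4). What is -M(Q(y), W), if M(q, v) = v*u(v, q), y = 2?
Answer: 64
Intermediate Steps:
u(x, P) = 16
Q(R) = R³
M(q, v) = 16*v (M(q, v) = v*16 = 16*v)
-M(Q(y), W) = -16*(-4) = -1*(-64) = 64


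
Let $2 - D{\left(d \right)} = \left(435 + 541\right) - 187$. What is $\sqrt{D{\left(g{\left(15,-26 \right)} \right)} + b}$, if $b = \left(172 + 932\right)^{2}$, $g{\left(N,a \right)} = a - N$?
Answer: $\sqrt{1218029} \approx 1103.6$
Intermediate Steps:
$D{\left(d \right)} = -787$ ($D{\left(d \right)} = 2 - \left(\left(435 + 541\right) - 187\right) = 2 - \left(976 - 187\right) = 2 - 789 = -787$)
$b = 1218816$ ($b = 1104^{2} = 1218816$)
$\sqrt{D{\left(g{\left(15,-26 \right)} \right)} + b} = \sqrt{-787 + 1218816} = \sqrt{1218029}$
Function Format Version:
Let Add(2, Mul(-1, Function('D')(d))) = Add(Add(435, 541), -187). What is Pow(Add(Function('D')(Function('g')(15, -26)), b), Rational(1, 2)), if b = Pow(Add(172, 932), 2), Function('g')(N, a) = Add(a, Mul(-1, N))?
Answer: Pow(1218029, Rational(1, 2)) ≈ 1103.6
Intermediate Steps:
Function('D')(d) = -787 (Function('D')(d) = Add(2, Mul(-1, Add(Add(435, 541), -187))) = Add(2, Mul(-1, Add(976, -187))) = Add(2, Mul(-1, 789)) = Add(2, -789) = -787)
b = 1218816 (b = Pow(1104, 2) = 1218816)
Pow(Add(Function('D')(Function('g')(15, -26)), b), Rational(1, 2)) = Pow(Add(-787, 1218816), Rational(1, 2)) = Pow(1218029, Rational(1, 2))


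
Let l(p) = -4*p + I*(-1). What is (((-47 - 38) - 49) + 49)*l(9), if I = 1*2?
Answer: 3230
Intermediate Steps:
I = 2
l(p) = -2 - 4*p (l(p) = -4*p + 2*(-1) = -4*p - 2 = -2 - 4*p)
(((-47 - 38) - 49) + 49)*l(9) = (((-47 - 38) - 49) + 49)*(-2 - 4*9) = ((-85 - 49) + 49)*(-2 - 36) = (-134 + 49)*(-38) = -85*(-38) = 3230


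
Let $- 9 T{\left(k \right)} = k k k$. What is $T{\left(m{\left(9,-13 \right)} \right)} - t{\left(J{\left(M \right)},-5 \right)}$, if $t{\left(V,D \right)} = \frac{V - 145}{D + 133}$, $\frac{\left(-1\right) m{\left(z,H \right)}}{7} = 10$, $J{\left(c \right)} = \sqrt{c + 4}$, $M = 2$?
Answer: $\frac{43905305}{1152} - \frac{\sqrt{6}}{128} \approx 38112.0$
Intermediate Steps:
$J{\left(c \right)} = \sqrt{4 + c}$
$m{\left(z,H \right)} = -70$ ($m{\left(z,H \right)} = \left(-7\right) 10 = -70$)
$t{\left(V,D \right)} = \frac{-145 + V}{133 + D}$
$T{\left(k \right)} = - \frac{k^{3}}{9}$ ($T{\left(k \right)} = - \frac{k k k}{9} = - \frac{k^{2} k}{9} = - \frac{k^{3}}{9}$)
$T{\left(m{\left(9,-13 \right)} \right)} - t{\left(J{\left(M \right)},-5 \right)} = - \frac{\left(-70\right)^{3}}{9} - \frac{-145 + \sqrt{4 + 2}}{133 - 5} = \left(- \frac{1}{9}\right) \left(-343000\right) - \frac{-145 + \sqrt{6}}{128} = \frac{343000}{9} - \frac{-145 + \sqrt{6}}{128} = \frac{343000}{9} - \left(- \frac{145}{128} + \frac{\sqrt{6}}{128}\right) = \frac{343000}{9} + \left(\frac{145}{128} - \frac{\sqrt{6}}{128}\right) = \frac{43905305}{1152} - \frac{\sqrt{6}}{128}$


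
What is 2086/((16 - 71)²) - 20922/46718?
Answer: 17082349/70660975 ≈ 0.24175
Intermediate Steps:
2086/((16 - 71)²) - 20922/46718 = 2086/((-55)²) - 20922*1/46718 = 2086/3025 - 10461/23359 = 17082349/70660975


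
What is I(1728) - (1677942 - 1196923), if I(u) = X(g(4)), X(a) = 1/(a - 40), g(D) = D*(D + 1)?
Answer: -9620381/20 ≈ -4.8102e+5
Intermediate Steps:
g(D) = D*(1 + D)
X(a) = 1/(-40 + a)
I(u) = -1/20 (I(u) = 1/(-40 + 4*(1 + 4)) = 1/(-40 + 4*5) = 1/(-40 + 20) = 1/(-20) = -1/20)
I(1728) - (1677942 - 1196923) = -1/20 - (1677942 - 1196923) = -1/20 - 1*481019 = -1/20 - 481019 = -9620381/20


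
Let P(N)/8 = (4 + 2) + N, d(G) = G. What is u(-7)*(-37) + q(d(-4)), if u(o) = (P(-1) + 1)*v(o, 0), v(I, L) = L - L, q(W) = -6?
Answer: -6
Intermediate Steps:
P(N) = 48 + 8*N (P(N) = 8*((4 + 2) + N) = 8*(6 + N) = 48 + 8*N)
v(I, L) = 0
u(o) = 0 (u(o) = ((48 + 8*(-1)) + 1)*0 = ((48 - 8) + 1)*0 = (40 + 1)*0 = 41*0 = 0)
u(-7)*(-37) + q(d(-4)) = 0*(-37) - 6 = 0 - 6 = -6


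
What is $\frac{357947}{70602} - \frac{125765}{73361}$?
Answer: $\frac{17380089337}{5179433322} \approx 3.3556$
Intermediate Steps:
$\frac{357947}{70602} - \frac{125765}{73361} = \frac{17380089337}{5179433322}$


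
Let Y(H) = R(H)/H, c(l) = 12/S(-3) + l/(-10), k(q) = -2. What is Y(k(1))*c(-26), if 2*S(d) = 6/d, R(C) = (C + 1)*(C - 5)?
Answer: 329/10 ≈ 32.900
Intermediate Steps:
R(C) = (1 + C)*(-5 + C)
S(d) = 3/d (S(d) = (6/d)/2 = 3/d)
c(l) = -12 - l/10 (c(l) = 12/((3/(-3))) + l/(-10) = 12/((3*(-1/3))) + l*(-1/10) = 12/(-1) - l/10 = 12*(-1) - l/10 = -12 - l/10)
Y(H) = (-5 + H**2 - 4*H)/H
Y(k(1))*c(-26) = (-4 - 2 - 5/(-2))*(-12 - 1/10*(-26)) = (-4 - 2 - 5*(-1/2))*(-12 + 13/5) = (-4 - 2 + 5/2)*(-47/5) = -7/2*(-47/5) = 329/10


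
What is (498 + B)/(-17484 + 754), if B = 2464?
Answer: -1481/8365 ≈ -0.17705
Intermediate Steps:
(498 + B)/(-17484 + 754) = (498 + 2464)/(-17484 + 754) = 2962/(-16730) = 2962*(-1/16730) = -1481/8365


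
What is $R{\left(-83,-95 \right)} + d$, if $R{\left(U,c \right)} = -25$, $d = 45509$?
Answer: $45484$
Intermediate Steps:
$R{\left(-83,-95 \right)} + d = -25 + 45509 = 45484$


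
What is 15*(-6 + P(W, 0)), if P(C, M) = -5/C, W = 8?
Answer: -795/8 ≈ -99.375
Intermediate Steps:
15*(-6 + P(W, 0)) = 15*(-6 - 5/8) = 15*(-53/8) = -795/8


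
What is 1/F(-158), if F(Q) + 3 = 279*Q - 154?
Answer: -1/44239 ≈ -2.2604e-5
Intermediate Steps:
F(Q) = -157 + 279*Q (F(Q) = -3 + (279*Q - 154) = -3 + (-154 + 279*Q) = -157 + 279*Q)
1/F(-158) = 1/(-157 + 279*(-158)) = 1/(-157 - 44082) = 1/(-44239) = -1/44239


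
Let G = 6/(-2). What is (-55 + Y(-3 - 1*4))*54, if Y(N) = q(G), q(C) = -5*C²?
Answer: -5400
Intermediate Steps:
G = -3 (G = -½*6 = -3)
Y(N) = -45 (Y(N) = -5*(-3)² = -5*9 = -45)
(-55 + Y(-3 - 1*4))*54 = (-55 - 45)*54 = -100*54 = -5400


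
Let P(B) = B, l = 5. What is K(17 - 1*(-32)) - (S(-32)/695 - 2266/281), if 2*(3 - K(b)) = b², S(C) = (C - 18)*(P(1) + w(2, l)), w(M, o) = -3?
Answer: -92927597/78118 ≈ -1189.6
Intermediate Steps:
S(C) = 36 - 2*C (S(C) = (C - 18)*(1 - 3) = (-18 + C)*(-2) = 36 - 2*C)
K(b) = 3 - b²/2
K(17 - 1*(-32)) - (S(-32)/695 - 2266/281) = (3 - (17 - 1*(-32))²/2) - ((36 - 2*(-32))/695 - 2266/281) = (3 - (17 + 32)²/2) - ((36 + 64)*(1/695) - 2266*1/281) = (3 - ½*49²) - (100*(1/695) - 2266/281) = (3 - ½*2401) - (20/139 - 2266/281) = (3 - 2401/2) - 1*(-309354/39059) = -2395/2 + 309354/39059 = -92927597/78118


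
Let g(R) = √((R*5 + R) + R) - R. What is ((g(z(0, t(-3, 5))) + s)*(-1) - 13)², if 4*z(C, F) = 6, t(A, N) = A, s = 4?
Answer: (31 + √42)²/4 ≈ 351.20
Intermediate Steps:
z(C, F) = 3/2 (z(C, F) = (¼)*6 = 3/2)
g(R) = -R + √7*√R (g(R) = √((5*R + R) + R) - R = √(6*R + R) - R = √(7*R) - R = √7*√R - R = -R + √7*√R)
((g(z(0, t(-3, 5))) + s)*(-1) - 13)² = (((-1*3/2 + √7*√(3/2)) + 4)*(-1) - 13)² = (((-3/2 + √7*(√6/2)) + 4)*(-1) - 13)² = (((-3/2 + √42/2) + 4)*(-1) - 13)² = ((5/2 + √42/2)*(-1) - 13)² = ((-5/2 - √42/2) - 13)² = (-31/2 - √42/2)²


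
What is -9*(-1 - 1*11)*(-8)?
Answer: -864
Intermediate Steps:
-9*(-1 - 1*11)*(-8) = -9*(-1 - 11)*(-8) = -9*(-12)*(-8) = 108*(-8) = -864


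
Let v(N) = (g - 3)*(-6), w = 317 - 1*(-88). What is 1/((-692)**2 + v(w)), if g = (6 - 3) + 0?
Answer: 1/478864 ≈ 2.0883e-6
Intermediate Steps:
w = 405 (w = 317 + 88 = 405)
g = 3 (g = 3 + 0 = 3)
v(N) = 0 (v(N) = (3 - 3)*(-6) = 0*(-6) = 0)
1/((-692)**2 + v(w)) = 1/((-692)**2 + 0) = 1/(478864 + 0) = 1/478864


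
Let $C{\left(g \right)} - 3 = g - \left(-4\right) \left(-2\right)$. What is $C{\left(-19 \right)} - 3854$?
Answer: $-3878$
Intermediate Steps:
$C{\left(g \right)} = -5 + g$ ($C{\left(g \right)} = 3 + \left(g - \left(-4\right) \left(-2\right)\right) = 3 + \left(g - 8\right) = 3 + \left(-8 + g\right) = -5 + g$)
$C{\left(-19 \right)} - 3854 = \left(-5 - 19\right) - 3854 = -24 - 3854 = -3878$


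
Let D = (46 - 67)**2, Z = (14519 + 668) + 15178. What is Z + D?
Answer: 30806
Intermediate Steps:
Z = 30365 (Z = 15187 + 15178 = 30365)
D = 441 (D = (-21)**2 = 441)
Z + D = 30365 + 441 = 30806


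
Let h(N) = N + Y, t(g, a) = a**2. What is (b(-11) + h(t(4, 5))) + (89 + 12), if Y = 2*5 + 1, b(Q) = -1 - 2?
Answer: 134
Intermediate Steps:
b(Q) = -3
Y = 11 (Y = 10 + 1 = 11)
h(N) = 11 + N (h(N) = N + 11 = 11 + N)
(b(-11) + h(t(4, 5))) + (89 + 12) = (-3 + (11 + 5**2)) + (89 + 12) = (-3 + (11 + 25)) + 101 = (-3 + 36) + 101 = 33 + 101 = 134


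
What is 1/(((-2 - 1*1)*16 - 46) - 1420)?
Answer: -1/1514 ≈ -0.00066050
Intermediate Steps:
1/(((-2 - 1*1)*16 - 46) - 1420) = 1/(((-2 - 1)*16 - 46) - 1420) = 1/((-3*16 - 46) - 1420) = 1/((-48 - 46) - 1420) = 1/(-94 - 1420) = 1/(-1514) = -1/1514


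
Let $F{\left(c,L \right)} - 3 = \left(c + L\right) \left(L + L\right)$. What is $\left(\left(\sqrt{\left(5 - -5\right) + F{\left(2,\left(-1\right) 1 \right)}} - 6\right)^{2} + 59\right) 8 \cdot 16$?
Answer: $13568 - 1536 \sqrt{11} \approx 8473.7$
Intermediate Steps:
$F{\left(c,L \right)} = 3 + 2 L \left(L + c\right)$ ($F{\left(c,L \right)} = 3 + \left(c + L\right) \left(L + L\right) = 3 + \left(L + c\right) 2 L = 3 + 2 L \left(L + c\right)$)
$\left(\left(\sqrt{\left(5 - -5\right) + F{\left(2,\left(-1\right) 1 \right)}} - 6\right)^{2} + 59\right) 8 \cdot 16 = \left(\left(\sqrt{\left(5 - -5\right) + \left(3 + 2 \left(\left(-1\right) 1\right)^{2} + 2 \left(\left(-1\right) 1\right) 2\right)} - 6\right)^{2} + 59\right) 8 \cdot 16 = \left(\left(\sqrt{\left(5 + 5\right) + \left(3 + 2 \left(-1\right)^{2} + 2 \left(-1\right) 2\right)} - 6\right)^{2} + 59\right) 128 = \left(\left(\sqrt{10 + \left(3 + 2 \cdot 1 - 4\right)} - 6\right)^{2} + 59\right) 128 = \left(\left(\sqrt{10 + \left(3 + 2 - 4\right)} - 6\right)^{2} + 59\right) 128 = \left(\left(\sqrt{10 + 1} - 6\right)^{2} + 59\right) 128 = \left(\left(\sqrt{11} - 6\right)^{2} + 59\right) 128 = \left(\left(-6 + \sqrt{11}\right)^{2} + 59\right) 128 = \left(59 + \left(-6 + \sqrt{11}\right)^{2}\right) 128 = 7552 + 128 \left(-6 + \sqrt{11}\right)^{2}$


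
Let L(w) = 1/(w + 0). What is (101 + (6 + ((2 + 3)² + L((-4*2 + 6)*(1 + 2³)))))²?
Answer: 5640625/324 ≈ 17409.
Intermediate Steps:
L(w) = 1/w
(101 + (6 + ((2 + 3)² + L((-4*2 + 6)*(1 + 2³)))))² = (101 + (6 + ((2 + 3)² + 1/((-4*2 + 6)*(1 + 2³)))))² = (101 + (6 + (5² + 1/((-8 + 6)*(1 + 8)))))² = (101 + (6 + (25 + 1/(-2*9))))² = (101 + (6 + (25 + 1/(-18))))² = (101 + (6 + (25 - 1/18)))² = (101 + (6 + 449/18))² = (101 + 557/18)² = (2375/18)² = 5640625/324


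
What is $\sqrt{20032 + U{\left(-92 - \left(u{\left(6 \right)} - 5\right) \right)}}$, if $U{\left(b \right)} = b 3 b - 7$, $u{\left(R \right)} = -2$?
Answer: $10 \sqrt{417} \approx 204.21$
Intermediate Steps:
$U{\left(b \right)} = -7 + 3 b^{2}$ ($U{\left(b \right)} = 3 b^{2} - 7 = -7 + 3 b^{2}$)
$\sqrt{20032 + U{\left(-92 - \left(u{\left(6 \right)} - 5\right) \right)}} = \sqrt{20032 - \left(7 - 3 \left(-92 - \left(-2 - 5\right)\right)^{2}\right)} = \sqrt{20032 - \left(7 - 3 \left(-92 - -7\right)^{2}\right)} = \sqrt{20032 - \left(7 - 3 \left(-92 + 7\right)^{2}\right)} = \sqrt{20032 - \left(7 - 3 \left(-85\right)^{2}\right)} = \sqrt{20032 + \left(-7 + 3 \cdot 7225\right)} = \sqrt{20032 + \left(-7 + 21675\right)} = \sqrt{20032 + 21668} = \sqrt{41700} = 10 \sqrt{417}$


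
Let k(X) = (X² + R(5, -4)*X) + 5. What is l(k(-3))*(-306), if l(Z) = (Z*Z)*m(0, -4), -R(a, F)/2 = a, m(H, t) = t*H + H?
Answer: 0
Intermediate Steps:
m(H, t) = H + H*t (m(H, t) = H*t + H = H + H*t)
R(a, F) = -2*a
k(X) = 5 + X² - 10*X (k(X) = (X² + (-2*5)*X) + 5 = (X² - 10*X) + 5 = 5 + X² - 10*X)
l(Z) = 0 (l(Z) = (Z*Z)*(0*(1 - 4)) = Z²*(0*(-3)) = Z²*0 = 0)
l(k(-3))*(-306) = 0*(-306) = 0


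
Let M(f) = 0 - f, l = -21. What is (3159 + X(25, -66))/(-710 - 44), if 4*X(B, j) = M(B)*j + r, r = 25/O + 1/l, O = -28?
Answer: -1199945/253344 ≈ -4.7364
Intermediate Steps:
r = -79/84 (r = 25/(-28) + 1/(-21) = 25*(-1/28) + 1*(-1/21) = -25/28 - 1/21 = -79/84 ≈ -0.94048)
M(f) = -f
X(B, j) = -79/336 - B*j/4 (X(B, j) = ((-B)*j - 79/84)/4 = (-B*j - 79/84)/4 = (-79/84 - B*j)/4 = -79/336 - B*j/4)
(3159 + X(25, -66))/(-710 - 44) = (3159 + (-79/336 - 1/4*25*(-66)))/(-710 - 44) = (3159 + (-79/336 + 825/2))/(-754) = (3159 + 138521/336)*(-1/754) = (1199945/336)*(-1/754) = -1199945/253344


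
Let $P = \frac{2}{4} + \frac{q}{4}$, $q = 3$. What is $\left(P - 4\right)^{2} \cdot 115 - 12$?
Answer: $\frac{13723}{16} \approx 857.69$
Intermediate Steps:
$P = \frac{5}{4}$ ($P = \frac{2}{4} + \frac{3}{4} = 2 \cdot \frac{1}{4} + 3 \cdot \frac{1}{4} = \frac{1}{2} + \frac{3}{4} = \frac{5}{4} \approx 1.25$)
$\left(P - 4\right)^{2} \cdot 115 - 12 = \left(\frac{5}{4} - 4\right)^{2} \cdot 115 - 12 = \left(- \frac{11}{4}\right)^{2} \cdot 115 - 12 = \frac{121}{16} \cdot 115 - 12 = \frac{13915}{16} - 12 = \frac{13723}{16}$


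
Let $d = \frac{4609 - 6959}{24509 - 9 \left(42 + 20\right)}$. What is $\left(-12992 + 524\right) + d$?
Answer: $- \frac{298623418}{23951} \approx -12468.0$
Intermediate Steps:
$d = - \frac{2350}{23951}$ ($d = - \frac{2350}{24509 - 558} = - \frac{2350}{23951} \approx -0.098117$)
$\left(-12992 + 524\right) + d = \left(-12992 + 524\right) - \frac{2350}{23951} = -12468 - \frac{2350}{23951} = - \frac{298623418}{23951}$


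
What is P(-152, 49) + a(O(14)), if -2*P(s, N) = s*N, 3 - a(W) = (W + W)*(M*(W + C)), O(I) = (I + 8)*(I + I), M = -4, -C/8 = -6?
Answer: 3275919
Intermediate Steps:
C = 48 (C = -8*(-6) = 48)
O(I) = 2*I*(8 + I) (O(I) = (8 + I)*(2*I) = 2*I*(8 + I))
a(W) = 3 - 2*W*(-192 - 4*W) (a(W) = 3 - (W + W)*(-4*(W + 48)) = 3 - 2*W*(-4*(48 + W)) = 3 - 2*W*(-192 - 4*W))
P(s, N) = -N*s/2 (P(s, N) = -s*N/2 = -N*s/2)
P(-152, 49) + a(O(14)) = -1/2*49*(-152) + (3 + 8*(2*14*(8 + 14))**2 + 384*(2*14*(8 + 14))) = 3724 + (3 + 8*(2*14*22)**2 + 384*(2*14*22)) = 3724 + (3 + 8*616**2 + 384*616) = 3724 + (3 + 8*379456 + 236544) = 3724 + (3 + 3035648 + 236544) = 3724 + 3272195 = 3275919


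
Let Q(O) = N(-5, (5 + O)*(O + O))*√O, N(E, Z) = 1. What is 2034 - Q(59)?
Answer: 2034 - √59 ≈ 2026.3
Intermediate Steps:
Q(O) = √O (Q(O) = 1*√O = √O)
2034 - Q(59) = 2034 - √59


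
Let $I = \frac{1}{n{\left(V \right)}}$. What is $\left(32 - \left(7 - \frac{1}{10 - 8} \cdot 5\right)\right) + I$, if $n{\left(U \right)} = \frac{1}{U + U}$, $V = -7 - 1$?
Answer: $\frac{23}{2} \approx 11.5$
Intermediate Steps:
$V = -8$
$n{\left(U \right)} = \frac{1}{2 U}$
$I = -16$ ($I = \frac{1}{\frac{1}{2} \frac{1}{-8}} = \frac{1}{\frac{1}{2} \left(- \frac{1}{8}\right)} = \frac{1}{- \frac{1}{16}} = -16$)
$\left(32 - \left(7 - \frac{1}{10 - 8} \cdot 5\right)\right) + I = \left(32 - \left(7 - \frac{1}{10 - 8} \cdot 5\right)\right) - 16 = \left(32 - \left(7 - \frac{1}{2} \cdot 5\right)\right) - 16 = \left(32 + \left(-7 + \frac{1}{2} \cdot 5\right)\right) - 16 = \left(32 + \left(-7 + \frac{5}{2}\right)\right) - 16 = \left(32 - \frac{9}{2}\right) - 16 = \frac{55}{2} - 16 = \frac{23}{2}$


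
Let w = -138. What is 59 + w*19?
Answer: -2563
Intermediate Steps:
59 + w*19 = 59 - 138*19 = 59 - 2622 = -2563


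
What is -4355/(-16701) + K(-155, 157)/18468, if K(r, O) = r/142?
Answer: 200319425/768379608 ≈ 0.26070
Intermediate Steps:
K(r, O) = r/142 (K(r, O) = r*(1/142) = r/142)
-4355/(-16701) + K(-155, 157)/18468 = -4355/(-16701) + ((1/142)*(-155))/18468 = -4355*(-1/16701) - 155/142*1/18468 = 4355/16701 - 155/2622456 = 200319425/768379608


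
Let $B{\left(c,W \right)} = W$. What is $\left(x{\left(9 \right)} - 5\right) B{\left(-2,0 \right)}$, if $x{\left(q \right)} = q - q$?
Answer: $0$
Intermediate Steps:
$x{\left(q \right)} = 0$
$\left(x{\left(9 \right)} - 5\right) B{\left(-2,0 \right)} = \left(0 - 5\right) 0 = \left(-5\right) 0 = 0$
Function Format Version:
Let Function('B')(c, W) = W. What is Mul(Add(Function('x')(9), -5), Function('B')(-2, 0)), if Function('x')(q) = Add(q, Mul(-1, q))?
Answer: 0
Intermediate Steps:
Function('x')(q) = 0
Mul(Add(Function('x')(9), -5), Function('B')(-2, 0)) = Mul(Add(0, -5), 0) = Mul(-5, 0) = 0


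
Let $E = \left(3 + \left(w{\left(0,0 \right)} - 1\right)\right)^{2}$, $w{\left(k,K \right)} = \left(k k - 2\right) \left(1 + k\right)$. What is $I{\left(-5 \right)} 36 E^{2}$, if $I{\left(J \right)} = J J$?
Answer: $0$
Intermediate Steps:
$w{\left(k,K \right)} = \left(1 + k\right) \left(-2 + k^{2}\right)$ ($w{\left(k,K \right)} = \left(k^{2} - 2\right) \left(1 + k\right) = \left(-2 + k^{2}\right) \left(1 + k\right) = \left(1 + k\right) \left(-2 + k^{2}\right)$)
$I{\left(J \right)} = J^{2}$
$E = 0$ ($E = \left(3 + \left(\left(-2 + 0^{2} + 0^{3} - 0\right) - 1\right)\right)^{2} = \left(3 + \left(\left(-2 + 0 + 0 + 0\right) - 1\right)\right)^{2} = \left(3 - 3\right)^{2} = 0^{2} = 0$)
$I{\left(-5 \right)} 36 E^{2} = \left(-5\right)^{2} \cdot 36 \cdot 0^{2} = 25 \cdot 36 \cdot 0 = 900 \cdot 0 = 0$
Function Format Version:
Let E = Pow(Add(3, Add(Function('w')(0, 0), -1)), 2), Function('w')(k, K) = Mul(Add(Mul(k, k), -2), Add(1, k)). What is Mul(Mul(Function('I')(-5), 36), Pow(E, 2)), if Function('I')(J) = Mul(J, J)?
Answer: 0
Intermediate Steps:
Function('w')(k, K) = Mul(Add(1, k), Add(-2, Pow(k, 2))) (Function('w')(k, K) = Mul(Add(Pow(k, 2), -2), Add(1, k)) = Mul(Add(-2, Pow(k, 2)), Add(1, k)) = Mul(Add(1, k), Add(-2, Pow(k, 2))))
Function('I')(J) = Pow(J, 2)
E = 0 (E = Pow(Add(3, Add(Add(-2, Pow(0, 2), Pow(0, 3), Mul(-2, 0)), -1)), 2) = Pow(Add(3, Add(Add(-2, 0, 0, 0), -1)), 2) = Pow(Add(3, Add(-2, -1)), 2) = Pow(Add(3, -3), 2) = Pow(0, 2) = 0)
Mul(Mul(Function('I')(-5), 36), Pow(E, 2)) = Mul(Mul(Pow(-5, 2), 36), Pow(0, 2)) = Mul(Mul(25, 36), 0) = Mul(900, 0) = 0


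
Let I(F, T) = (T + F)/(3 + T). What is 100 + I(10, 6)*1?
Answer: 916/9 ≈ 101.78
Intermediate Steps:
I(F, T) = (F + T)/(3 + T)
100 + I(10, 6)*1 = 100 + ((10 + 6)/(3 + 6))*1 = 100 + (16/9)*1 = 100 + 16/9 = 916/9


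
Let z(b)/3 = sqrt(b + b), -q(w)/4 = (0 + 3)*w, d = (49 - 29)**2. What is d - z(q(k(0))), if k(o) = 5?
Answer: 400 - 6*I*sqrt(30) ≈ 400.0 - 32.863*I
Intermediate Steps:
d = 400 (d = 20**2 = 400)
q(w) = -12*w (q(w) = -4*(0 + 3)*w = -12*w)
z(b) = 3*sqrt(2)*sqrt(b) (z(b) = 3*sqrt(b + b) = 3*sqrt(2*b) = 3*(sqrt(2)*sqrt(b)) = 3*sqrt(2)*sqrt(b))
d - z(q(k(0))) = 400 - 3*sqrt(2)*sqrt(-12*5) = 400 - 3*sqrt(2)*sqrt(-60) = 400 - 3*sqrt(2)*2*I*sqrt(15) = 400 - 6*I*sqrt(30)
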